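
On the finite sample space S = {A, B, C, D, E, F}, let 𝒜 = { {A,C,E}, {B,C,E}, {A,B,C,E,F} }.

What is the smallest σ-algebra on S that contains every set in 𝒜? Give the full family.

|σ(𝒜)| = 32.  σ(𝒜) = { {}, {A}, {B}, {D}, {F}, {A,B}, {A,D}, {A,F}, {B,D}, {B,F}, {C,E}, {D,F}, {A,B,D}, {A,B,F}, {A,C,E}, {A,D,F}, {B,C,E}, {B,D,F}, {C,D,E}, {C,E,F}, {A,B,C,E}, {A,B,D,F}, {A,C,D,E}, {A,C,E,F}, {B,C,D,E}, {B,C,E,F}, {C,D,E,F}, {A,B,C,D,E}, {A,B,C,E,F}, {A,C,D,E,F}, {B,C,D,E,F}, S }

Check:
Take S₀ = 𝒜 ∪ {∅, S} = { {}, {A,C,E}, {B,C,E}, {A,B,C,E,F}, S }.
Pass 1: 4 new —
  {D}  = S∖{A,B,C,E,F}
  {A,D,F}  = S∖{B,C,E}
  {B,D,F}  = S∖{A,C,E}
  {A,B,C,E}  = {B,C,E} ∪ {A,C,E}
  — 9 sets.
Pass 2: 7 new —
  {D,F}  = S∖{A,B,C,E}
  {A,B,D,F}  = {B,D,F} ∪ {A,D,F}
  {A,C,D,E}  = {A,C,E} ∪ {D}
  {B,C,D,E}  = {B,C,E} ∪ {D}
  {A,B,C,D,E}  = {D} ∪ {A,B,C,E}
  {A,C,D,E,F}  = {A,C,E} ∪ {A,D,F}
  {B,C,D,E,F}  = {B,D,F} ∪ {B,C,E}
  — 16 sets.
Pass 3 adds 6:
  {A}  = S∖{B,C,D,E,F}
  {B}  = S∖{A,C,D,E,F}
  {F}  = S∖{A,B,C,D,E}
  {A,F}  = S∖{B,C,D,E}
  {B,F}  = S∖{A,C,D,E}
  {C,E}  = S∖{A,B,D,F}
  — 22 sets.
Pass 4: 9 new —
  {A,B}  = {A} ∪ {B}
  {A,D}  = {A} ∪ {D}
  {B,D}  = {B} ∪ {D}
  {A,B,F}  = {A} ∪ {B,F}
  {C,D,E}  = {D} ∪ {C,E}
  {C,E,F}  = {F} ∪ {C,E}
  {A,C,E,F}  = {A,F} ∪ {A,C,E}
  {B,C,E,F}  = {B,F} ∪ {B,C,E}
  {C,D,E,F}  = {C,E} ∪ {D,F}
  — 31 sets.
Pass 5 adds 1:
  {A,B,D}  = S∖{C,E,F}
  — 32 sets.
Pass 6: closed — nothing new.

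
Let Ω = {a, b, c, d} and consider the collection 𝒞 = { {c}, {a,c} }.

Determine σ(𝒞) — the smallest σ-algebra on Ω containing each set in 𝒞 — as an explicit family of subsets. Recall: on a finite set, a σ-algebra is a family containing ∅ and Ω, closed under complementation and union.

Take S₀ = 𝒞 ∪ {∅, Ω} = { {}, {c}, {a,c}, Ω }.
Iteration 1. New:
  {b,d}  = ᶜ of {a,c}
  {a,b,d}  = ᶜ of {c}
  [6 total]
Iteration 2 (1 new):
  {b,c,d}  = {c} ∪ {b,d}
  [7 total]
Iteration 3 (1 new):
  {a}  = ᶜ of {b,c,d}
  [8 total]
Iteration 4: closed — nothing new.

Therefore σ(𝒞) = { {}, {a}, {c}, {a,c}, {b,d}, {a,b,d}, {b,c,d}, Ω } (|σ(𝒞)| = 8).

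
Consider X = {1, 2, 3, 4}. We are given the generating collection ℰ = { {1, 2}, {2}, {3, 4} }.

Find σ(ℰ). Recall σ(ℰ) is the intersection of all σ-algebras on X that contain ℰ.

Begin from { {}, {2}, {1, 2}, {3, 4}, X } (that is, ℰ plus ∅ and X).
Round 1: 2 new —
  {1, 3, 4}  = {2}ᶜ
  {2, 3, 4}  = {3, 4} ∪ {2}
  (now 7)
Round 2 adds 1:
  {1}  = {2, 3, 4}ᶜ
  (now 8)
Round 3: stable.

Hence σ(ℰ) has 8 members: { {}, {1}, {2}, {1, 2}, {3, 4}, {1, 3, 4}, {2, 3, 4}, X }.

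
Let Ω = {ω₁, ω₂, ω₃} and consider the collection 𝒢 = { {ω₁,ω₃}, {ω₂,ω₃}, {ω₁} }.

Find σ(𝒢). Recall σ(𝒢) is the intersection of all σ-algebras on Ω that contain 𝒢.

|σ(𝒢)| = 8.  σ(𝒢) = { ∅, {ω₁}, {ω₂}, {ω₃}, {ω₁,ω₂}, {ω₁,ω₃}, {ω₂,ω₃}, Ω }

Working:
Begin from { ∅, {ω₁}, {ω₁,ω₃}, {ω₂,ω₃}, Ω } (that is, 𝒢 plus ∅ and Ω).
Step 1 (1 new):
  {ω₂}  = {ω₁,ω₃}ᶜ
Step 2 (1 new):
  {ω₁,ω₂}  = {ω₂} ∪ {ω₁}
Step 3: 1 new —
  {ω₃}  = {ω₁,ω₂}ᶜ
Step 4: closed — nothing new.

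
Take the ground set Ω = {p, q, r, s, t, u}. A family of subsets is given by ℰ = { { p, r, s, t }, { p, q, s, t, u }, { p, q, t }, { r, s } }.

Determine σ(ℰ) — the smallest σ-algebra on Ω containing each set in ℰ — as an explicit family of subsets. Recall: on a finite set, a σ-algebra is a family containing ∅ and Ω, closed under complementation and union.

|σ(ℰ)| = 32.  σ(ℰ) = { {}, { q }, { r }, { s }, { u }, { p, t }, { q, r }, { q, s }, { q, u }, { r, s }, { r, u }, { s, u }, { p, q, t }, { p, r, t }, { p, s, t }, { p, t, u }, { q, r, s }, { q, r, u }, { q, s, u }, { r, s, u }, { p, q, r, t }, { p, q, s, t }, { p, q, t, u }, { p, r, s, t }, { p, r, t, u }, { p, s, t, u }, { q, r, s, u }, { p, q, r, s, t }, { p, q, r, t, u }, { p, q, s, t, u }, { p, r, s, t, u }, Ω }

Trace:
Take S₀ = ℰ ∪ {∅, Ω} = { {}, { r, s }, { p, q, t }, { p, r, s, t }, { p, q, s, t, u }, Ω }.
Round 1 adds 5:
  { r }  = { p, q, s, t, u }ᶜ
  { q, u }  = { p, r, s, t }ᶜ
  { r, s, u }  = { p, q, t }ᶜ
  { p, q, t, u }  = { r, s }ᶜ
  { p, q, r, s, t }  = { p, q, t } ∪ { r, s }
  — 11 sets.
Round 2: +6 →
  { u }  = { p, q, r, s, t }ᶜ
  { q, r, u }  = { q, u } ∪ { r }
  { p, q, r, t }  = { r } ∪ { p, q, t }
  { q, r, s, u }  = { r, s } ∪ { q, u }
  { p, q, r, t, u }  = { r } ∪ { p, q, t, u }
  { p, r, s, t, u }  = { p, r, s, t } ∪ { r, s, u }
  — 17 sets.
Round 3: 6 new —
  { q }  = { p, r, s, t, u }ᶜ
  { s }  = { p, q, r, t, u }ᶜ
  { p, t }  = { q, r, s, u }ᶜ
  { r, u }  = { r } ∪ { u }
  { s, u }  = { p, q, r, t }ᶜ
  { p, s, t }  = { q, r, u }ᶜ
  — 23 sets.
Round 4 (9 new):
  { q, r }  = { q } ∪ { r }
  { q, s }  = { q } ∪ { s }
  { p, r, t }  = { r } ∪ { p, t }
  { p, t, u }  = { u } ∪ { p, t }
  { q, r, s }  = { r, s } ∪ { q }
  { q, s, u }  = { q } ∪ { s, u }
  { p, q, s, t }  = { r, u }ᶜ
  { p, r, t, u }  = { r, u } ∪ { p, t }
  { p, s, t, u }  = { p, s, t } ∪ { u }
  — 32 sets.
Round 5: already closed under ᶜ and ∪.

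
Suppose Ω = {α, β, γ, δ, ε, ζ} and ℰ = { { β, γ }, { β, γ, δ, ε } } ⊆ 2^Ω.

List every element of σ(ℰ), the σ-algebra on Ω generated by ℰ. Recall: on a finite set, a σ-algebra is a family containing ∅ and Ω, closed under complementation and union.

|σ(ℰ)| = 8.  σ(ℰ) = { {  }, { α, ζ }, { β, γ }, { δ, ε }, { α, β, γ, ζ }, { α, δ, ε, ζ }, { β, γ, δ, ε }, Ω }

Derivation:
Begin from { {  }, { β, γ }, { β, γ, δ, ε }, Ω } (that is, ℰ plus ∅ and Ω).
Iteration 1 adds 2:
  { α, ζ }  = { β, γ, δ, ε }ᶜ
  { α, δ, ε, ζ }  = { β, γ }ᶜ
  — 6 sets.
Iteration 2. New:
  { α, β, γ, ζ }  = { β, γ } ∪ { α, ζ }
  — 7 sets.
Iteration 3 (1 new):
  { δ, ε }  = { α, β, γ, ζ }ᶜ
  — 8 sets.
Iteration 4: no new sets; the family is a σ-algebra.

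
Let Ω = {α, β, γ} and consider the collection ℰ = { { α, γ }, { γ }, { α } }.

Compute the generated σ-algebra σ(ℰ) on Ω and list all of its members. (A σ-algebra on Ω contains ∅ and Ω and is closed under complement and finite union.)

Start: ℰ ∪ {∅, Ω} = { {}, { α }, { γ }, { α, γ }, Ω }.
Round 1 (3 new):
  { β }  = complement { α, γ }
  { α, β }  = complement { γ }
  { β, γ }  = complement { α }
  (now 8)
Round 2: no new sets; the family is a σ-algebra.

Hence σ(ℰ) has 8 members: { {}, { α }, { β }, { γ }, { α, β }, { α, γ }, { β, γ }, Ω }.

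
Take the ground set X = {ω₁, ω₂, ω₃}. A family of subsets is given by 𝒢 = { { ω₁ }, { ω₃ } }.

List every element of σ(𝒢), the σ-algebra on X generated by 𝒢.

σ(𝒢) (8 sets): { ∅, { ω₁ }, { ω₂ }, { ω₃ }, { ω₁, ω₂ }, { ω₁, ω₃ }, { ω₂, ω₃ }, X }

Check:
Seed the family with 𝒢 together with ∅ and X: { ∅, { ω₁ }, { ω₃ }, X }.
Step 1: +3 →
  { ω₁, ω₂ }  = complement { ω₃ }
  { ω₁, ω₃ }  = { ω₃ } ∪ { ω₁ }
  { ω₂, ω₃ }  = complement { ω₁ }
  [7 total]
Step 2: +1 →
  { ω₂ }  = complement { ω₁, ω₃ }
  [8 total]
Step 3 adds nothing — fixpoint reached.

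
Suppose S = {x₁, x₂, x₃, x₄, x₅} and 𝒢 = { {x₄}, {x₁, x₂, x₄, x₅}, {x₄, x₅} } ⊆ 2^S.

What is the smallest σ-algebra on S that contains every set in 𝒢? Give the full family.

Answer: σ(𝒢) = { ∅, {x₃}, {x₄}, {x₅}, {x₁, x₂}, {x₃, x₄}, {x₃, x₅}, {x₄, x₅}, {x₁, x₂, x₃}, {x₁, x₂, x₄}, {x₁, x₂, x₅}, {x₃, x₄, x₅}, {x₁, x₂, x₃, x₄}, {x₁, x₂, x₃, x₅}, {x₁, x₂, x₄, x₅}, S }

Check:
Start: 𝒢 ∪ {∅, S} = { ∅, {x₄}, {x₄, x₅}, {x₁, x₂, x₄, x₅}, S }.
Iteration 1: +3 →
  {x₃}  = {x₁, x₂, x₄, x₅}ᶜ
  {x₁, x₂, x₃}  = {x₄, x₅}ᶜ
  {x₁, x₂, x₃, x₅}  = {x₄}ᶜ
  — 8 sets.
Iteration 2. New:
  {x₃, x₄}  = {x₄} ∪ {x₃}
  {x₃, x₄, x₅}  = {x₄, x₅} ∪ {x₃}
  {x₁, x₂, x₃, x₄}  = {x₄} ∪ {x₁, x₂, x₃}
  — 11 sets.
Iteration 3. New:
  {x₅}  = {x₁, x₂, x₃, x₄}ᶜ
  {x₁, x₂}  = {x₃, x₄, x₅}ᶜ
  {x₁, x₂, x₅}  = {x₃, x₄}ᶜ
  — 14 sets.
Iteration 4: +2 →
  {x₃, x₅}  = {x₃} ∪ {x₅}
  {x₁, x₂, x₄}  = {x₁, x₂} ∪ {x₄}
  — 16 sets.
Iteration 5: stable.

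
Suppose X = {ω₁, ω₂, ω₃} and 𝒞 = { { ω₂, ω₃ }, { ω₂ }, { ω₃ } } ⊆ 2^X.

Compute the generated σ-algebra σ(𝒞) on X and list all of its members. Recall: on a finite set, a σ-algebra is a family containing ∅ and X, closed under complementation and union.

Begin from { ∅, { ω₂ }, { ω₃ }, { ω₂, ω₃ }, X } (that is, 𝒞 plus ∅ and X).
Pass 1. New:
  { ω₁ }  = { ω₂, ω₃ }ᶜ
  { ω₁, ω₂ }  = { ω₃ }ᶜ
  { ω₁, ω₃ }  = { ω₂ }ᶜ
  — 8 sets.
Pass 2 adds nothing — fixpoint reached.

Therefore σ(𝒞) = { ∅, { ω₁ }, { ω₂ }, { ω₃ }, { ω₁, ω₂ }, { ω₁, ω₃ }, { ω₂, ω₃ }, X } (|σ(𝒞)| = 8).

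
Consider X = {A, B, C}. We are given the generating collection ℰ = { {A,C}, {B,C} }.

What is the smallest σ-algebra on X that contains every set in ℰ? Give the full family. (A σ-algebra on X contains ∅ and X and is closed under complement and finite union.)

σ(ℰ) (8 sets): { {}, {A}, {B}, {C}, {A,B}, {A,C}, {B,C}, X }

Check:
Initial family (4 sets): { {}, {A,C}, {B,C}, X }.
Iteration 1 (2 new):
  {A}  = complement {B,C}
  {B}  = complement {A,C}
Iteration 2: +1 →
  {A,B}  = {B} ∪ {A}
Iteration 3. New:
  {C}  = complement {A,B}
After Iteration 4 the family is unchanged; done.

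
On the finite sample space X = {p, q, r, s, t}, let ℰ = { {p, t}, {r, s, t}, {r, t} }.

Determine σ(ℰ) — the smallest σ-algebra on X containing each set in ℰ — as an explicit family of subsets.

Initial family (5 sets): { {}, {p, t}, {r, t}, {r, s, t}, X }.
Round 1. New:
  {p, q}  = {r, s, t}ᶜ
  {p, q, s}  = {r, t}ᶜ
  {p, r, t}  = {p, t} ∪ {r, t}
  {q, r, s}  = {p, t}ᶜ
  {p, r, s, t}  = {r, s, t} ∪ {p, t}
Round 2: +7 →
  {q}  = {p, r, s, t}ᶜ
  {q, s}  = {p, r, t}ᶜ
  {p, q, t}  = {p, q} ∪ {p, t}
  {p, q, r, s}  = {p, q} ∪ {q, r, s}
  {p, q, r, t}  = {p, q} ∪ {p, r, t}
  {p, q, s, t}  = {p, q, s} ∪ {p, t}
  {q, r, s, t}  = {r, s, t} ∪ {q, r, s}
Round 3: 6 new —
  {p}  = {q, r, s, t}ᶜ
  {r}  = {p, q, s, t}ᶜ
  {s}  = {p, q, r, t}ᶜ
  {t}  = {p, q, r, s}ᶜ
  {r, s}  = {p, q, t}ᶜ
  {q, r, t}  = {r, t} ∪ {q}
Round 4: +9 →
  {p, r}  = {r} ∪ {p}
  {p, s}  = {q, r, t}ᶜ
  {q, r}  = {q} ∪ {r}
  {q, t}  = {q} ∪ {t}
  {s, t}  = {t} ∪ {s}
  {p, q, r}  = {p, q} ∪ {r}
  {p, r, s}  = {r, s} ∪ {p}
  {p, s, t}  = {p, t} ∪ {s}
  {q, s, t}  = {t} ∪ {q, s}
Round 5: closed — nothing new.

|σ(ℰ)| = 32.  σ(ℰ) = { {}, {p}, {q}, {r}, {s}, {t}, {p, q}, {p, r}, {p, s}, {p, t}, {q, r}, {q, s}, {q, t}, {r, s}, {r, t}, {s, t}, {p, q, r}, {p, q, s}, {p, q, t}, {p, r, s}, {p, r, t}, {p, s, t}, {q, r, s}, {q, r, t}, {q, s, t}, {r, s, t}, {p, q, r, s}, {p, q, r, t}, {p, q, s, t}, {p, r, s, t}, {q, r, s, t}, X }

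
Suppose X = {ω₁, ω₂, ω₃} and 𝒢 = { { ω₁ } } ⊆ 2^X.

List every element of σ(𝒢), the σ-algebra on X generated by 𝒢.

Seed the family with 𝒢 together with ∅ and X: { {}, { ω₁ }, X }.
Pass 1: +1 →
  { ω₂, ω₃ }  = ᶜ of { ω₁ }
  [4 total]
Pass 2: stable.

Hence σ(𝒢) has 4 members: { {}, { ω₁ }, { ω₂, ω₃ }, X }.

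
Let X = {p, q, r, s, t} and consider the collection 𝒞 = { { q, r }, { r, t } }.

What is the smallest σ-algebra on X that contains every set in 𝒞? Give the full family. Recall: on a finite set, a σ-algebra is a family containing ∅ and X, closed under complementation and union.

Initial family (4 sets): { {}, { q, r }, { r, t }, X }.
Pass 1: 3 new —
  { p, q, s }  = ᶜ of { r, t }
  { p, s, t }  = ᶜ of { q, r }
  { q, r, t }  = { r, t } ∪ { q, r }
Pass 2. New:
  { p, s }  = ᶜ of { q, r, t }
  { p, q, r, s }  = { q, r } ∪ { p, q, s }
  { p, q, s, t }  = { p, s, t } ∪ { p, q, s }
  { p, r, s, t }  = { p, s, t } ∪ { r, t }
Pass 3 (3 new):
  { q }  = ᶜ of { p, r, s, t }
  { r }  = ᶜ of { p, q, s, t }
  { t }  = ᶜ of { p, q, r, s }
Pass 4: +2 →
  { q, t }  = { q } ∪ { t }
  { p, r, s }  = { r } ∪ { p, s }
Pass 5 adds nothing — fixpoint reached.

Hence σ(𝒞) has 16 members: { {}, { q }, { r }, { t }, { p, s }, { q, r }, { q, t }, { r, t }, { p, q, s }, { p, r, s }, { p, s, t }, { q, r, t }, { p, q, r, s }, { p, q, s, t }, { p, r, s, t }, X }.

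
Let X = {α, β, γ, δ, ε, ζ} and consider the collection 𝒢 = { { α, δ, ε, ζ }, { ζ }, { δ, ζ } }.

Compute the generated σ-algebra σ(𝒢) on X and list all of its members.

|σ(𝒢)| = 16.  σ(𝒢) = { {  }, { δ }, { ζ }, { α, ε }, { β, γ }, { δ, ζ }, { α, δ, ε }, { α, ε, ζ }, { β, γ, δ }, { β, γ, ζ }, { α, β, γ, ε }, { α, δ, ε, ζ }, { β, γ, δ, ζ }, { α, β, γ, δ, ε }, { α, β, γ, ε, ζ }, X }

Check:
Seed the family with 𝒢 together with ∅ and X: { {  }, { ζ }, { δ, ζ }, { α, δ, ε, ζ }, X }.
Step 1 adds 3:
  { β, γ }  = ᶜ of { α, δ, ε, ζ }
  { α, β, γ, ε }  = ᶜ of { δ, ζ }
  { α, β, γ, δ, ε }  = ᶜ of { ζ }
  [8 total]
Step 2. New:
  { β, γ, ζ }  = { β, γ } ∪ { ζ }
  { β, γ, δ, ζ }  = { δ, ζ } ∪ { β, γ }
  { α, β, γ, ε, ζ }  = { α, β, γ, ε } ∪ { ζ }
  [11 total]
Step 3 adds 3:
  { δ }  = ᶜ of { α, β, γ, ε, ζ }
  { α, ε }  = ᶜ of { β, γ, δ, ζ }
  { α, δ, ε }  = ᶜ of { β, γ, ζ }
  [14 total]
Step 4 adds 2:
  { α, ε, ζ }  = { α, ε } ∪ { ζ }
  { β, γ, δ }  = { β, γ } ∪ { δ }
  [16 total]
Step 5 adds nothing — fixpoint reached.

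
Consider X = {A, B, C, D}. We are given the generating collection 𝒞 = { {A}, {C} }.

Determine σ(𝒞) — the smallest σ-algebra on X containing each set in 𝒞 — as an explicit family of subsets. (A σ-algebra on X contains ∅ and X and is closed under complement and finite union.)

σ(𝒞) = { {}, {A}, {C}, {A,C}, {B,D}, {A,B,D}, {B,C,D}, X }

Trace:
Start: 𝒞 ∪ {∅, X} = { {}, {A}, {C}, X }.
Iteration 1: +3 →
  {A,C}  = {C} ∪ {A}
  {A,B,D}  = {C}ᶜ
  {B,C,D}  = {A}ᶜ
  — 7 sets.
Iteration 2 adds 1:
  {B,D}  = {A,C}ᶜ
  — 8 sets.
Iteration 3: already closed under ᶜ and ∪.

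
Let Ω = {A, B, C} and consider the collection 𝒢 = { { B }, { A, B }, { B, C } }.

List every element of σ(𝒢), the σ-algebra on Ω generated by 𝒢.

Initial family (5 sets): { {}, { B }, { A, B }, { B, C }, Ω }.
Iteration 1: +3 →
  { A }  = Ω∖{ B, C }
  { C }  = Ω∖{ A, B }
  { A, C }  = Ω∖{ B }
  (now 8)
Iteration 2 adds nothing — fixpoint reached.

Therefore σ(𝒢) = { {}, { A }, { B }, { C }, { A, B }, { A, C }, { B, C }, Ω } (|σ(𝒢)| = 8).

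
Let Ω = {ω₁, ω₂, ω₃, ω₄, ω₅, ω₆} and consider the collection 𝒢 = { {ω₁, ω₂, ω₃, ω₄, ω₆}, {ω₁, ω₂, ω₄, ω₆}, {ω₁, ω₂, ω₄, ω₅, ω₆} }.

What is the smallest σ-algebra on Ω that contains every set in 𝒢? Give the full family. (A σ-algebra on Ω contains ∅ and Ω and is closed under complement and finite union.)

Start: 𝒢 ∪ {∅, Ω} = { {}, {ω₁, ω₂, ω₄, ω₆}, {ω₁, ω₂, ω₃, ω₄, ω₆}, {ω₁, ω₂, ω₄, ω₅, ω₆}, Ω }.
Step 1. New:
  {ω₃}  = complement {ω₁, ω₂, ω₄, ω₅, ω₆}
  {ω₅}  = complement {ω₁, ω₂, ω₃, ω₄, ω₆}
  {ω₃, ω₅}  = complement {ω₁, ω₂, ω₄, ω₆}
  — 8 sets.
Step 2: already closed under ᶜ and ∪.

σ(𝒢) = { {}, {ω₃}, {ω₅}, {ω₃, ω₅}, {ω₁, ω₂, ω₄, ω₆}, {ω₁, ω₂, ω₃, ω₄, ω₆}, {ω₁, ω₂, ω₄, ω₅, ω₆}, Ω }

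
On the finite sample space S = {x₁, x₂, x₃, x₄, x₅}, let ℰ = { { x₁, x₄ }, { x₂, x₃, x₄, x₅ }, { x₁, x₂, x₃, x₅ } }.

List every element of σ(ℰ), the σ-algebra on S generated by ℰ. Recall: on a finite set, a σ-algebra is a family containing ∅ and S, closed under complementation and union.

Take S₀ = ℰ ∪ {∅, S} = { {  }, { x₁, x₄ }, { x₁, x₂, x₃, x₅ }, { x₂, x₃, x₄, x₅ }, S }.
Step 1 adds 3:
  { x₁ }  = S∖{ x₂, x₃, x₄, x₅ }
  { x₄ }  = S∖{ x₁, x₂, x₃, x₅ }
  { x₂, x₃, x₅ }  = S∖{ x₁, x₄ }
Step 2: already closed under ᶜ and ∪.

|σ(ℰ)| = 8.  σ(ℰ) = { {  }, { x₁ }, { x₄ }, { x₁, x₄ }, { x₂, x₃, x₅ }, { x₁, x₂, x₃, x₅ }, { x₂, x₃, x₄, x₅ }, S }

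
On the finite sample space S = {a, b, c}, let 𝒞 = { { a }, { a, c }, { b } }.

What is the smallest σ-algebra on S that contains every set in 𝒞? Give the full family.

Take S₀ = 𝒞 ∪ {∅, S} = { ∅, { a }, { b }, { a, c }, S }.
Step 1. New:
  { a, b }  = { b } ∪ { a }
  { b, c }  = S∖{ a }
  |family| = 7
Step 2 adds 1:
  { c }  = S∖{ a, b }
  |family| = 8
Step 3: already closed under ᶜ and ∪.

|σ(𝒞)| = 8.  σ(𝒞) = { ∅, { a }, { b }, { c }, { a, b }, { a, c }, { b, c }, S }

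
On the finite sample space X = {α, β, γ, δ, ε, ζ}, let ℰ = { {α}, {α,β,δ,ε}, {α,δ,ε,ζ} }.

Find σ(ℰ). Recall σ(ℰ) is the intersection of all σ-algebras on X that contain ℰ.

Start: ℰ ∪ {∅, X} = { {}, {α}, {α,β,δ,ε}, {α,δ,ε,ζ}, X }.
Iteration 1: 4 new —
  {β,γ}  = {α,δ,ε,ζ}ᶜ
  {γ,ζ}  = {α,β,δ,ε}ᶜ
  {α,β,δ,ε,ζ}  = {α,δ,ε,ζ} ∪ {α,β,δ,ε}
  {β,γ,δ,ε,ζ}  = {α}ᶜ
  — 9 sets.
Iteration 2. New:
  {γ}  = {α,β,δ,ε,ζ}ᶜ
  {α,β,γ}  = {β,γ} ∪ {α}
  {α,γ,ζ}  = {γ,ζ} ∪ {α}
  {β,γ,ζ}  = {β,γ} ∪ {γ,ζ}
  {α,β,γ,δ,ε}  = {α,β,δ,ε} ∪ {β,γ}
  {α,γ,δ,ε,ζ}  = {α,δ,ε,ζ} ∪ {γ,ζ}
  — 15 sets.
Iteration 3 adds 7:
  {β}  = {α,γ,δ,ε,ζ}ᶜ
  {ζ}  = {α,β,γ,δ,ε}ᶜ
  {α,γ}  = {γ} ∪ {α}
  {α,δ,ε}  = {β,γ,ζ}ᶜ
  {β,δ,ε}  = {α,γ,ζ}ᶜ
  {δ,ε,ζ}  = {α,β,γ}ᶜ
  {α,β,γ,ζ}  = {β,γ} ∪ {α,γ,ζ}
  — 22 sets.
Iteration 4 adds 8:
  {α,β}  = {β} ∪ {α}
  {α,ζ}  = {ζ} ∪ {α}
  {β,ζ}  = {β} ∪ {ζ}
  {δ,ε}  = {α,β,γ,ζ}ᶜ
  {α,γ,δ,ε}  = {α,γ} ∪ {α,δ,ε}
  {β,γ,δ,ε}  = {β,δ,ε} ∪ {γ}
  {β,δ,ε,ζ}  = {α,γ}ᶜ
  {γ,δ,ε,ζ}  = {δ,ε,ζ} ∪ {γ}
  — 30 sets.
Iteration 5 adds 2:
  {α,β,ζ}  = {α,β} ∪ {α,ζ}
  {γ,δ,ε}  = {δ,ε} ∪ {γ}
  — 32 sets.
Iteration 6 adds nothing — fixpoint reached.

Therefore σ(ℰ) = { {}, {α}, {β}, {γ}, {ζ}, {α,β}, {α,γ}, {α,ζ}, {β,γ}, {β,ζ}, {γ,ζ}, {δ,ε}, {α,β,γ}, {α,β,ζ}, {α,γ,ζ}, {α,δ,ε}, {β,γ,ζ}, {β,δ,ε}, {γ,δ,ε}, {δ,ε,ζ}, {α,β,γ,ζ}, {α,β,δ,ε}, {α,γ,δ,ε}, {α,δ,ε,ζ}, {β,γ,δ,ε}, {β,δ,ε,ζ}, {γ,δ,ε,ζ}, {α,β,γ,δ,ε}, {α,β,δ,ε,ζ}, {α,γ,δ,ε,ζ}, {β,γ,δ,ε,ζ}, X } (|σ(ℰ)| = 32).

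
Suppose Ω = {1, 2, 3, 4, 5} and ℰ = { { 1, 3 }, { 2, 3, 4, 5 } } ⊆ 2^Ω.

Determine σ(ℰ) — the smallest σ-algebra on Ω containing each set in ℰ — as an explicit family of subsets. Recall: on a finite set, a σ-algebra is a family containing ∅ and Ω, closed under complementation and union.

σ(ℰ) = { ∅, { 1 }, { 3 }, { 1, 3 }, { 2, 4, 5 }, { 1, 2, 4, 5 }, { 2, 3, 4, 5 }, Ω }

Trace:
Start: ℰ ∪ {∅, Ω} = { ∅, { 1, 3 }, { 2, 3, 4, 5 }, Ω }.
Step 1 adds 2:
  { 1 }  = complement { 2, 3, 4, 5 }
  { 2, 4, 5 }  = complement { 1, 3 }
  — 6 sets.
Step 2: 1 new —
  { 1, 2, 4, 5 }  = { 2, 4, 5 } ∪ { 1 }
  — 7 sets.
Step 3 (1 new):
  { 3 }  = complement { 1, 2, 4, 5 }
  — 8 sets.
Step 4: stable.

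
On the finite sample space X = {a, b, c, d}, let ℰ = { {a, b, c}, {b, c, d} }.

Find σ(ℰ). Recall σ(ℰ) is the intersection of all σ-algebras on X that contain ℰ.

Take S₀ = ℰ ∪ {∅, X} = { {}, {a, b, c}, {b, c, d}, X }.
Iteration 1: +2 →
  {a}  = ᶜ of {b, c, d}
  {d}  = ᶜ of {a, b, c}
  — 6 sets.
Iteration 2 adds 1:
  {a, d}  = {d} ∪ {a}
  — 7 sets.
Iteration 3: +1 →
  {b, c}  = ᶜ of {a, d}
  — 8 sets.
Iteration 4: closed — nothing new.

σ(ℰ) = { {}, {a}, {d}, {a, d}, {b, c}, {a, b, c}, {b, c, d}, X }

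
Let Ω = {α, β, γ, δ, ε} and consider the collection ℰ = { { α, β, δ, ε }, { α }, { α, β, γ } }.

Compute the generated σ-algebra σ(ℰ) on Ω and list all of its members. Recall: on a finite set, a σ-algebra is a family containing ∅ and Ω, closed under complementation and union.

Begin from { {}, { α }, { α, β, γ }, { α, β, δ, ε }, Ω } (that is, ℰ plus ∅ and Ω).
Iteration 1 adds 3:
  { γ }  = Ω∖{ α, β, δ, ε }
  { δ, ε }  = Ω∖{ α, β, γ }
  { β, γ, δ, ε }  = Ω∖{ α }
  |family| = 8
Iteration 2 (3 new):
  { α, γ }  = { γ } ∪ { α }
  { α, δ, ε }  = { δ, ε } ∪ { α }
  { γ, δ, ε }  = { δ, ε } ∪ { γ }
  |family| = 11
Iteration 3 adds 4:
  { α, β }  = Ω∖{ γ, δ, ε }
  { β, γ }  = Ω∖{ α, δ, ε }
  { β, δ, ε }  = Ω∖{ α, γ }
  { α, γ, δ, ε }  = { δ, ε } ∪ { α, γ }
  |family| = 15
Iteration 4: +1 →
  { β }  = Ω∖{ α, γ, δ, ε }
  |family| = 16
Iteration 5 adds nothing — fixpoint reached.

σ(ℰ) = { {}, { α }, { β }, { γ }, { α, β }, { α, γ }, { β, γ }, { δ, ε }, { α, β, γ }, { α, δ, ε }, { β, δ, ε }, { γ, δ, ε }, { α, β, δ, ε }, { α, γ, δ, ε }, { β, γ, δ, ε }, Ω }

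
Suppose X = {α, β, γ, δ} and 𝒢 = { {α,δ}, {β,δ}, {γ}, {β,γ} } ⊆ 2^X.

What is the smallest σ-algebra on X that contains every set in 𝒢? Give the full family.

Take S₀ = 𝒢 ∪ {∅, X} = { {}, {γ}, {α,δ}, {β,γ}, {β,δ}, X }.
Round 1 (4 new):
  {α,γ}  = ᶜ of {β,δ}
  {α,β,δ}  = ᶜ of {γ}
  {α,γ,δ}  = {γ} ∪ {α,δ}
  {β,γ,δ}  = {γ} ∪ {β,δ}
  — 10 sets.
Round 2 (3 new):
  {α}  = ᶜ of {β,γ,δ}
  {β}  = ᶜ of {α,γ,δ}
  {α,β,γ}  = {β,γ} ∪ {α,γ}
  — 13 sets.
Round 3. New:
  {δ}  = ᶜ of {α,β,γ}
  {α,β}  = {β} ∪ {α}
  — 15 sets.
Round 4: 1 new —
  {γ,δ}  = ᶜ of {α,β}
  — 16 sets.
Round 5: stable.

σ(𝒢) = { {}, {α}, {β}, {γ}, {δ}, {α,β}, {α,γ}, {α,δ}, {β,γ}, {β,δ}, {γ,δ}, {α,β,γ}, {α,β,δ}, {α,γ,δ}, {β,γ,δ}, X }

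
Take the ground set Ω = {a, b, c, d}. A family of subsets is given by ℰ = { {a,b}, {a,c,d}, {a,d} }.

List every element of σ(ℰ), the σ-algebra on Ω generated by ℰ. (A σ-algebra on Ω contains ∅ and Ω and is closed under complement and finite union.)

σ(ℰ) = { {}, {a}, {b}, {c}, {d}, {a,b}, {a,c}, {a,d}, {b,c}, {b,d}, {c,d}, {a,b,c}, {a,b,d}, {a,c,d}, {b,c,d}, Ω }

Check:
Seed the family with ℰ together with ∅ and Ω: { {}, {a,b}, {a,d}, {a,c,d}, Ω }.
Pass 1 (4 new):
  {b}  = Ω∖{a,c,d}
  {b,c}  = Ω∖{a,d}
  {c,d}  = Ω∖{a,b}
  {a,b,d}  = {a,d} ∪ {a,b}
  [9 total]
Pass 2: 3 new —
  {c}  = Ω∖{a,b,d}
  {a,b,c}  = {a,b} ∪ {b,c}
  {b,c,d}  = {c,d} ∪ {b}
  [12 total]
Pass 3 (2 new):
  {a}  = Ω∖{b,c,d}
  {d}  = Ω∖{a,b,c}
  [14 total]
Pass 4: 2 new —
  {a,c}  = {c} ∪ {a}
  {b,d}  = {d} ∪ {b}
  [16 total]
Pass 5: closed — nothing new.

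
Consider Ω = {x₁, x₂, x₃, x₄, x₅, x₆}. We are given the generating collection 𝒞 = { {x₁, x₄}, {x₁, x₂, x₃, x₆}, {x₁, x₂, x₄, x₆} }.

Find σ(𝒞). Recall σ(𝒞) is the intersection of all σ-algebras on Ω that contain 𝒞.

Begin from { {}, {x₁, x₄}, {x₁, x₂, x₃, x₆}, {x₁, x₂, x₄, x₆}, Ω } (that is, 𝒞 plus ∅ and Ω).
Iteration 1: 4 new —
  {x₃, x₅}  = {x₁, x₂, x₄, x₆}ᶜ
  {x₄, x₅}  = {x₁, x₂, x₃, x₆}ᶜ
  {x₂, x₃, x₅, x₆}  = {x₁, x₄}ᶜ
  {x₁, x₂, x₃, x₄, x₆}  = {x₁, x₂, x₄, x₆} ∪ {x₁, x₂, x₃, x₆}
Iteration 2: 7 new —
  {x₅}  = {x₁, x₂, x₃, x₄, x₆}ᶜ
  {x₁, x₄, x₅}  = {x₄, x₅} ∪ {x₁, x₄}
  {x₃, x₄, x₅}  = {x₄, x₅} ∪ {x₃, x₅}
  {x₁, x₃, x₄, x₅}  = {x₁, x₄} ∪ {x₃, x₅}
  {x₁, x₂, x₃, x₅, x₆}  = {x₁, x₂, x₃, x₆} ∪ {x₃, x₅}
  {x₁, x₂, x₄, x₅, x₆}  = {x₁, x₂, x₄, x₆} ∪ {x₄, x₅}
  {x₂, x₃, x₄, x₅, x₆}  = {x₄, x₅} ∪ {x₂, x₃, x₅, x₆}
Iteration 3 (6 new):
  {x₁}  = {x₂, x₃, x₄, x₅, x₆}ᶜ
  {x₃}  = {x₁, x₂, x₄, x₅, x₆}ᶜ
  {x₄}  = {x₁, x₂, x₃, x₅, x₆}ᶜ
  {x₂, x₆}  = {x₁, x₃, x₄, x₅}ᶜ
  {x₁, x₂, x₆}  = {x₃, x₄, x₅}ᶜ
  {x₂, x₃, x₆}  = {x₁, x₄, x₅}ᶜ
Iteration 4: 10 new —
  {x₁, x₃}  = {x₁} ∪ {x₃}
  {x₁, x₅}  = {x₁} ∪ {x₅}
  {x₃, x₄}  = {x₃} ∪ {x₄}
  {x₁, x₃, x₄}  = {x₃} ∪ {x₁, x₄}
  {x₁, x₃, x₅}  = {x₁} ∪ {x₃, x₅}
  {x₂, x₄, x₆}  = {x₂, x₆} ∪ {x₄}
  {x₂, x₅, x₆}  = {x₂, x₆} ∪ {x₅}
  {x₁, x₂, x₅, x₆}  = {x₅} ∪ {x₁, x₂, x₆}
  {x₂, x₃, x₄, x₆}  = {x₂, x₃, x₆} ∪ {x₄}
  {x₂, x₄, x₅, x₆}  = {x₂, x₆} ∪ {x₄, x₅}
Iteration 5 adds nothing — fixpoint reached.

Hence σ(𝒞) has 32 members: { {}, {x₁}, {x₃}, {x₄}, {x₅}, {x₁, x₃}, {x₁, x₄}, {x₁, x₅}, {x₂, x₆}, {x₃, x₄}, {x₃, x₅}, {x₄, x₅}, {x₁, x₂, x₆}, {x₁, x₃, x₄}, {x₁, x₃, x₅}, {x₁, x₄, x₅}, {x₂, x₃, x₆}, {x₂, x₄, x₆}, {x₂, x₅, x₆}, {x₃, x₄, x₅}, {x₁, x₂, x₃, x₆}, {x₁, x₂, x₄, x₆}, {x₁, x₂, x₅, x₆}, {x₁, x₃, x₄, x₅}, {x₂, x₃, x₄, x₆}, {x₂, x₃, x₅, x₆}, {x₂, x₄, x₅, x₆}, {x₁, x₂, x₃, x₄, x₆}, {x₁, x₂, x₃, x₅, x₆}, {x₁, x₂, x₄, x₅, x₆}, {x₂, x₃, x₄, x₅, x₆}, Ω }.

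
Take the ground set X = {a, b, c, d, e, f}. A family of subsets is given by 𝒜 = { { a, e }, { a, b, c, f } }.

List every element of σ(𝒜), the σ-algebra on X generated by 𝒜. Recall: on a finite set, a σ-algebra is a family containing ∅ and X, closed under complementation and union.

Start: 𝒜 ∪ {∅, X} = { {}, { a, e }, { a, b, c, f }, X }.
Iteration 1 (3 new):
  { d, e }  = complement { a, b, c, f }
  { b, c, d, f }  = complement { a, e }
  { a, b, c, e, f }  = { a, b, c, f } ∪ { a, e }
  |family| = 7
Iteration 2 adds 4:
  { d }  = complement { a, b, c, e, f }
  { a, d, e }  = { d, e } ∪ { a, e }
  { a, b, c, d, f }  = { b, c, d, f } ∪ { a, b, c, f }
  { b, c, d, e, f }  = { d, e } ∪ { b, c, d, f }
  |family| = 11
Iteration 3 (3 new):
  { a }  = complement { b, c, d, e, f }
  { e }  = complement { a, b, c, d, f }
  { b, c, f }  = complement { a, d, e }
  |family| = 14
Iteration 4: 2 new —
  { a, d }  = { a } ∪ { d }
  { b, c, e, f }  = { b, c, f } ∪ { e }
  |family| = 16
Iteration 5: no new sets; the family is a σ-algebra.

σ(𝒜) = { {}, { a }, { d }, { e }, { a, d }, { a, e }, { d, e }, { a, d, e }, { b, c, f }, { a, b, c, f }, { b, c, d, f }, { b, c, e, f }, { a, b, c, d, f }, { a, b, c, e, f }, { b, c, d, e, f }, X }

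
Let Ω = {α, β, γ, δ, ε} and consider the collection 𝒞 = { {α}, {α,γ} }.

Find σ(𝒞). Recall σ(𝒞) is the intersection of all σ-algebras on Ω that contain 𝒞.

σ(𝒞) (8 sets): { ∅, {α}, {γ}, {α,γ}, {β,δ,ε}, {α,β,δ,ε}, {β,γ,δ,ε}, Ω }

Trace:
Take S₀ = 𝒞 ∪ {∅, Ω} = { ∅, {α}, {α,γ}, Ω }.
Step 1: +2 →
  {β,δ,ε}  = ᶜ of {α,γ}
  {β,γ,δ,ε}  = ᶜ of {α}
Step 2. New:
  {α,β,δ,ε}  = {β,δ,ε} ∪ {α}
Step 3: +1 →
  {γ}  = ᶜ of {α,β,δ,ε}
Step 4: no new sets; the family is a σ-algebra.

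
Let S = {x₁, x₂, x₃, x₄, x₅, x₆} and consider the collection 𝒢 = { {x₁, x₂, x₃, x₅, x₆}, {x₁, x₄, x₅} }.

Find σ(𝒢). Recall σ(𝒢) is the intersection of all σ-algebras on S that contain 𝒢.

Answer: σ(𝒢) = { {}, {x₄}, {x₁, x₅}, {x₁, x₄, x₅}, {x₂, x₃, x₆}, {x₂, x₃, x₄, x₆}, {x₁, x₂, x₃, x₅, x₆}, S }

Trace:
Seed the family with 𝒢 together with ∅ and S: { {}, {x₁, x₄, x₅}, {x₁, x₂, x₃, x₅, x₆}, S }.
Iteration 1 adds 2:
  {x₄}  = {x₁, x₂, x₃, x₅, x₆}ᶜ
  {x₂, x₃, x₆}  = {x₁, x₄, x₅}ᶜ
Iteration 2 adds 1:
  {x₂, x₃, x₄, x₆}  = {x₄} ∪ {x₂, x₃, x₆}
Iteration 3: 1 new —
  {x₁, x₅}  = {x₂, x₃, x₄, x₆}ᶜ
Iteration 4: closed — nothing new.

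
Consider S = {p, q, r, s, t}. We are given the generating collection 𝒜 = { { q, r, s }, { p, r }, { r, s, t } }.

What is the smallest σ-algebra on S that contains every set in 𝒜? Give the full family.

Answer: σ(𝒜) = { ∅, { p }, { q }, { r }, { s }, { t }, { p, q }, { p, r }, { p, s }, { p, t }, { q, r }, { q, s }, { q, t }, { r, s }, { r, t }, { s, t }, { p, q, r }, { p, q, s }, { p, q, t }, { p, r, s }, { p, r, t }, { p, s, t }, { q, r, s }, { q, r, t }, { q, s, t }, { r, s, t }, { p, q, r, s }, { p, q, r, t }, { p, q, s, t }, { p, r, s, t }, { q, r, s, t }, S }

Check:
Initial family (5 sets): { ∅, { p, r }, { q, r, s }, { r, s, t }, S }.
Pass 1: +6 →
  { p, q }  = complement { r, s, t }
  { p, t }  = complement { q, r, s }
  { q, s, t }  = complement { p, r }
  { p, q, r, s }  = { q, r, s } ∪ { p, r }
  { p, r, s, t }  = { r, s, t } ∪ { p, r }
  { q, r, s, t }  = { r, s, t } ∪ { q, r, s }
  [11 total]
Pass 2 adds 7:
  { p }  = complement { q, r, s, t }
  { q }  = complement { p, r, s, t }
  { t }  = complement { p, q, r, s }
  { p, q, r }  = { p, q } ∪ { p, r }
  { p, q, t }  = { p, q } ∪ { p, t }
  { p, r, t }  = { p, r } ∪ { p, t }
  { p, q, s, t }  = { p, q } ∪ { q, s, t }
  [18 total]
Pass 3. New:
  { r }  = complement { p, q, s, t }
  { q, s }  = complement { p, r, t }
  { q, t }  = { q } ∪ { t }
  { r, s }  = complement { p, q, t }
  { s, t }  = complement { p, q, r }
  { p, q, r, t }  = { p, q, t } ∪ { p, q, r }
  [24 total]
Pass 4: 7 new —
  { s }  = complement { p, q, r, t }
  { q, r }  = { q } ∪ { r }
  { r, t }  = { t } ∪ { r }
  { p, q, s }  = { p, q } ∪ { q, s }
  { p, r, s }  = complement { q, t }
  { p, s, t }  = { s, t } ∪ { p, t }
  { q, r, t }  = { q, t } ∪ { r }
  [31 total]
Pass 5: +1 →
  { p, s }  = complement { q, r, t }
  [32 total]
Pass 6 adds nothing — fixpoint reached.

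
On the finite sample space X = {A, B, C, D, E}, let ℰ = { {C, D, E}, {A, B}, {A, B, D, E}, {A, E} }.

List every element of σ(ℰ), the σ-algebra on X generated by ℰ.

Seed the family with ℰ together with ∅ and X: { ∅, {A, B}, {A, E}, {C, D, E}, {A, B, D, E}, X }.
Iteration 1. New:
  {C}  = ᶜ of {A, B, D, E}
  {A, B, E}  = {A, B} ∪ {A, E}
  {B, C, D}  = ᶜ of {A, E}
  {A, C, D, E}  = {C, D, E} ∪ {A, E}
Iteration 2 adds 7:
  {B}  = ᶜ of {A, C, D, E}
  {C, D}  = ᶜ of {A, B, E}
  {A, B, C}  = {A, B} ∪ {C}
  {A, C, E}  = {C} ∪ {A, E}
  {A, B, C, D}  = {B, C, D} ∪ {A, B}
  {A, B, C, E}  = {C} ∪ {A, B, E}
  {B, C, D, E}  = {C, D, E} ∪ {B, C, D}
Iteration 3. New:
  {A}  = ᶜ of {B, C, D, E}
  {D}  = ᶜ of {A, B, C, E}
  {E}  = ᶜ of {A, B, C, D}
  {B, C}  = {C} ∪ {B}
  {B, D}  = ᶜ of {A, C, E}
  {D, E}  = ᶜ of {A, B, C}
Iteration 4: 9 new —
  {A, C}  = {C} ∪ {A}
  {A, D}  = {D} ∪ {A}
  {B, E}  = {B} ∪ {E}
  {C, E}  = {E} ∪ {C}
  {A, B, D}  = {A, B} ∪ {D}
  {A, C, D}  = {C, D} ∪ {A}
  {A, D, E}  = ᶜ of {B, C}
  {B, C, E}  = {E} ∪ {B, C}
  {B, D, E}  = {B} ∪ {D, E}
Iteration 5: closed — nothing new.

Therefore σ(ℰ) = { ∅, {A}, {B}, {C}, {D}, {E}, {A, B}, {A, C}, {A, D}, {A, E}, {B, C}, {B, D}, {B, E}, {C, D}, {C, E}, {D, E}, {A, B, C}, {A, B, D}, {A, B, E}, {A, C, D}, {A, C, E}, {A, D, E}, {B, C, D}, {B, C, E}, {B, D, E}, {C, D, E}, {A, B, C, D}, {A, B, C, E}, {A, B, D, E}, {A, C, D, E}, {B, C, D, E}, X } (|σ(ℰ)| = 32).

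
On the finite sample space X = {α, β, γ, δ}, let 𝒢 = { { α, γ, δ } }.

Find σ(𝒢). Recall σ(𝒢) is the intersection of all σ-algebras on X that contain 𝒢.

Begin from { ∅, { α, γ, δ }, X } (that is, 𝒢 plus ∅ and X).
Round 1: 1 new —
  { β }  = ᶜ of { α, γ, δ }
  (now 4)
After Round 2 the family is unchanged; done.

|σ(𝒢)| = 4.  σ(𝒢) = { ∅, { β }, { α, γ, δ }, X }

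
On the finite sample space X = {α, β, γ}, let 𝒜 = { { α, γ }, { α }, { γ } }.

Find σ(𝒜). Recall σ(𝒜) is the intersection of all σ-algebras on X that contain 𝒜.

Begin from { {}, { α }, { γ }, { α, γ }, X } (that is, 𝒜 plus ∅ and X).
Iteration 1. New:
  { β }  = { α, γ }ᶜ
  { α, β }  = { γ }ᶜ
  { β, γ }  = { α }ᶜ
  |family| = 8
After Iteration 2 the family is unchanged; done.

Therefore σ(𝒜) = { {}, { α }, { β }, { γ }, { α, β }, { α, γ }, { β, γ }, X } (|σ(𝒜)| = 8).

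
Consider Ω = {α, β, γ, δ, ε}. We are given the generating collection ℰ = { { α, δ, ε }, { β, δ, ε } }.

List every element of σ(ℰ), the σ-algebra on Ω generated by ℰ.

Take S₀ = ℰ ∪ {∅, Ω} = { {}, { α, δ, ε }, { β, δ, ε }, Ω }.
Round 1 (3 new):
  { α, γ }  = { β, δ, ε }ᶜ
  { β, γ }  = { α, δ, ε }ᶜ
  { α, β, δ, ε }  = { β, δ, ε } ∪ { α, δ, ε }
  [7 total]
Round 2: 4 new —
  { γ }  = { α, β, δ, ε }ᶜ
  { α, β, γ }  = { β, γ } ∪ { α, γ }
  { α, γ, δ, ε }  = { α, δ, ε } ∪ { α, γ }
  { β, γ, δ, ε }  = { β, γ } ∪ { β, δ, ε }
  [11 total]
Round 3: +3 →
  { α }  = { β, γ, δ, ε }ᶜ
  { β }  = { α, γ, δ, ε }ᶜ
  { δ, ε }  = { α, β, γ }ᶜ
  [14 total]
Round 4: 2 new —
  { α, β }  = { β } ∪ { α }
  { γ, δ, ε }  = { γ } ∪ { δ, ε }
  [16 total]
Round 5: no new sets; the family is a σ-algebra.

σ(ℰ) = { {}, { α }, { β }, { γ }, { α, β }, { α, γ }, { β, γ }, { δ, ε }, { α, β, γ }, { α, δ, ε }, { β, δ, ε }, { γ, δ, ε }, { α, β, δ, ε }, { α, γ, δ, ε }, { β, γ, δ, ε }, Ω }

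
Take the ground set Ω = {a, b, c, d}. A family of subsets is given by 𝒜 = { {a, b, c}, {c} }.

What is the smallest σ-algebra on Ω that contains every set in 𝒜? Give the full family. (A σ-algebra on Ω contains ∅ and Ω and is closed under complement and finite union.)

Begin from { {}, {c}, {a, b, c}, Ω } (that is, 𝒜 plus ∅ and Ω).
Step 1. New:
  {d}  = ᶜ of {a, b, c}
  {a, b, d}  = ᶜ of {c}
  — 6 sets.
Step 2 (1 new):
  {c, d}  = {c} ∪ {d}
  — 7 sets.
Step 3 (1 new):
  {a, b}  = ᶜ of {c, d}
  — 8 sets.
Step 4: no new sets; the family is a σ-algebra.

σ(𝒜) = { {}, {c}, {d}, {a, b}, {c, d}, {a, b, c}, {a, b, d}, Ω }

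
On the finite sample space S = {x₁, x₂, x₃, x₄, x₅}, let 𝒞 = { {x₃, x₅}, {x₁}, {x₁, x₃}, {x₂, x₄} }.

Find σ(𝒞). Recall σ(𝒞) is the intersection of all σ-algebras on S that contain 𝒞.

Answer: σ(𝒞) = { ∅, {x₁}, {x₃}, {x₅}, {x₁, x₃}, {x₁, x₅}, {x₂, x₄}, {x₃, x₅}, {x₁, x₂, x₄}, {x₁, x₃, x₅}, {x₂, x₃, x₄}, {x₂, x₄, x₅}, {x₁, x₂, x₃, x₄}, {x₁, x₂, x₄, x₅}, {x₂, x₃, x₄, x₅}, S }

Check:
Take S₀ = 𝒞 ∪ {∅, S} = { ∅, {x₁}, {x₁, x₃}, {x₂, x₄}, {x₃, x₅}, S }.
Step 1: +5 →
  {x₁, x₂, x₄}  = ᶜ of {x₃, x₅}
  {x₁, x₃, x₅}  = ᶜ of {x₂, x₄}
  {x₂, x₄, x₅}  = ᶜ of {x₁, x₃}
  {x₁, x₂, x₃, x₄}  = {x₁, x₃} ∪ {x₂, x₄}
  {x₂, x₃, x₄, x₅}  = ᶜ of {x₁}
Step 2. New:
  {x₅}  = ᶜ of {x₁, x₂, x₃, x₄}
  {x₁, x₂, x₄, x₅}  = {x₁, x₂, x₄} ∪ {x₂, x₄, x₅}
Step 3: 2 new —
  {x₃}  = ᶜ of {x₁, x₂, x₄, x₅}
  {x₁, x₅}  = {x₅} ∪ {x₁}
Step 4: 1 new —
  {x₂, x₃, x₄}  = ᶜ of {x₁, x₅}
Step 5: stable.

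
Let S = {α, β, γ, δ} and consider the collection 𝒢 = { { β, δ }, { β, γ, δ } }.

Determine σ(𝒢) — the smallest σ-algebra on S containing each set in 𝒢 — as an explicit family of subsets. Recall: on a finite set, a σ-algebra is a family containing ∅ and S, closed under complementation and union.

|σ(𝒢)| = 8.  σ(𝒢) = { ∅, { α }, { γ }, { α, γ }, { β, δ }, { α, β, δ }, { β, γ, δ }, S }

Trace:
Take S₀ = 𝒢 ∪ {∅, S} = { ∅, { β, δ }, { β, γ, δ }, S }.
Pass 1. New:
  { α }  = { β, γ, δ }ᶜ
  { α, γ }  = { β, δ }ᶜ
  (now 6)
Pass 2. New:
  { α, β, δ }  = { β, δ } ∪ { α }
  (now 7)
Pass 3 adds 1:
  { γ }  = { α, β, δ }ᶜ
  (now 8)
After Pass 4 the family is unchanged; done.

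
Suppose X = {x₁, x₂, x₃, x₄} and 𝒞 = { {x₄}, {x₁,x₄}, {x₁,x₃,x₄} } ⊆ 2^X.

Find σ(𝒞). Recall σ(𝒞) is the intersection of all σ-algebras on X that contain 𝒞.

Initial family (5 sets): { {}, {x₄}, {x₁,x₄}, {x₁,x₃,x₄}, X }.
Iteration 1: +3 →
  {x₂}  = ᶜ of {x₁,x₃,x₄}
  {x₂,x₃}  = ᶜ of {x₁,x₄}
  {x₁,x₂,x₃}  = ᶜ of {x₄}
  |family| = 8
Iteration 2. New:
  {x₂,x₄}  = {x₄} ∪ {x₂}
  {x₁,x₂,x₄}  = {x₂} ∪ {x₁,x₄}
  {x₂,x₃,x₄}  = {x₄} ∪ {x₂,x₃}
  |family| = 11
Iteration 3. New:
  {x₁}  = ᶜ of {x₂,x₃,x₄}
  {x₃}  = ᶜ of {x₁,x₂,x₄}
  {x₁,x₃}  = ᶜ of {x₂,x₄}
  |family| = 14
Iteration 4. New:
  {x₁,x₂}  = {x₂} ∪ {x₁}
  {x₃,x₄}  = {x₃} ∪ {x₄}
  |family| = 16
After Iteration 5 the family is unchanged; done.

σ(𝒞) = { {}, {x₁}, {x₂}, {x₃}, {x₄}, {x₁,x₂}, {x₁,x₃}, {x₁,x₄}, {x₂,x₃}, {x₂,x₄}, {x₃,x₄}, {x₁,x₂,x₃}, {x₁,x₂,x₄}, {x₁,x₃,x₄}, {x₂,x₃,x₄}, X }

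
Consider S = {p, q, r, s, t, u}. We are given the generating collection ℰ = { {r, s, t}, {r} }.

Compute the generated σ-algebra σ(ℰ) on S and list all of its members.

Take S₀ = ℰ ∪ {∅, S} = { {}, {r}, {r, s, t}, S }.
Iteration 1: 2 new —
  {p, q, u}  = {r, s, t}ᶜ
  {p, q, s, t, u}  = {r}ᶜ
  (now 6)
Iteration 2: +1 →
  {p, q, r, u}  = {r} ∪ {p, q, u}
  (now 7)
Iteration 3: 1 new —
  {s, t}  = {p, q, r, u}ᶜ
  (now 8)
Iteration 4: already closed under ᶜ and ∪.

|σ(ℰ)| = 8.  σ(ℰ) = { {}, {r}, {s, t}, {p, q, u}, {r, s, t}, {p, q, r, u}, {p, q, s, t, u}, S }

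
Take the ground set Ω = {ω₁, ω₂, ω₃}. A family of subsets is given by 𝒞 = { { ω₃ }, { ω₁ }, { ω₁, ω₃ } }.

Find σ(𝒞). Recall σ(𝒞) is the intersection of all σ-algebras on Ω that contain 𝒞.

Answer: σ(𝒞) = { {}, { ω₁ }, { ω₂ }, { ω₃ }, { ω₁, ω₂ }, { ω₁, ω₃ }, { ω₂, ω₃ }, Ω }

Working:
Take S₀ = 𝒞 ∪ {∅, Ω} = { {}, { ω₁ }, { ω₃ }, { ω₁, ω₃ }, Ω }.
Iteration 1. New:
  { ω₂ }  = { ω₁, ω₃ }ᶜ
  { ω₁, ω₂ }  = { ω₃ }ᶜ
  { ω₂, ω₃ }  = { ω₁ }ᶜ
Iteration 2: stable.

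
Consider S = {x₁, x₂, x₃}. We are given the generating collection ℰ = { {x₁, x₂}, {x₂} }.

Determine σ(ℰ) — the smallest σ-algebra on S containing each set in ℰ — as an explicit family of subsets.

Take S₀ = ℰ ∪ {∅, S} = { {}, {x₂}, {x₁, x₂}, S }.
Step 1. New:
  {x₃}  = {x₁, x₂}ᶜ
  {x₁, x₃}  = {x₂}ᶜ
  (now 6)
Step 2: +1 →
  {x₂, x₃}  = {x₃} ∪ {x₂}
  (now 7)
Step 3: +1 →
  {x₁}  = {x₂, x₃}ᶜ
  (now 8)
Step 4: no new sets; the family is a σ-algebra.

Hence σ(ℰ) has 8 members: { {}, {x₁}, {x₂}, {x₃}, {x₁, x₂}, {x₁, x₃}, {x₂, x₃}, S }.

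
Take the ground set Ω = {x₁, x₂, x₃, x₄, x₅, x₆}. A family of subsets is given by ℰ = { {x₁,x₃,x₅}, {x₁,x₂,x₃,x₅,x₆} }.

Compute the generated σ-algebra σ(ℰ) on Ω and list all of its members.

Answer: σ(ℰ) = { ∅, {x₄}, {x₂,x₆}, {x₁,x₃,x₅}, {x₂,x₄,x₆}, {x₁,x₃,x₄,x₅}, {x₁,x₂,x₃,x₅,x₆}, Ω }

Derivation:
Take S₀ = ℰ ∪ {∅, Ω} = { ∅, {x₁,x₃,x₅}, {x₁,x₂,x₃,x₅,x₆}, Ω }.
Step 1. New:
  {x₄}  = Ω∖{x₁,x₂,x₃,x₅,x₆}
  {x₂,x₄,x₆}  = Ω∖{x₁,x₃,x₅}
  [6 total]
Step 2. New:
  {x₁,x₃,x₄,x₅}  = {x₄} ∪ {x₁,x₃,x₅}
  [7 total]
Step 3: +1 →
  {x₂,x₆}  = Ω∖{x₁,x₃,x₄,x₅}
  [8 total]
Step 4: closed — nothing new.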